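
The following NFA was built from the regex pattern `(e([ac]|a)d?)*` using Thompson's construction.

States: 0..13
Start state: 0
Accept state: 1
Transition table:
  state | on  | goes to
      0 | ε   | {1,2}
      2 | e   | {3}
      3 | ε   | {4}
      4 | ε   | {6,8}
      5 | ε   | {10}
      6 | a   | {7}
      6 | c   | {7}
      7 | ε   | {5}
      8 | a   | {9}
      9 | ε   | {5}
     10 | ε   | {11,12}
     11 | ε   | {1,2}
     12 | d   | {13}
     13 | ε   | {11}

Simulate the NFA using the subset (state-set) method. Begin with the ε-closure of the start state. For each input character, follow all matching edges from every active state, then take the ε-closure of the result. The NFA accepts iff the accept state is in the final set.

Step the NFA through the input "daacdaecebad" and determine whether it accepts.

initial (ε-close {0}): {0,1,2}
'd' @ 1: {}  — no active states
rest 'aacdaecebad' ignored (set empty)
end set {} — state 1 not in

Answer: REJECT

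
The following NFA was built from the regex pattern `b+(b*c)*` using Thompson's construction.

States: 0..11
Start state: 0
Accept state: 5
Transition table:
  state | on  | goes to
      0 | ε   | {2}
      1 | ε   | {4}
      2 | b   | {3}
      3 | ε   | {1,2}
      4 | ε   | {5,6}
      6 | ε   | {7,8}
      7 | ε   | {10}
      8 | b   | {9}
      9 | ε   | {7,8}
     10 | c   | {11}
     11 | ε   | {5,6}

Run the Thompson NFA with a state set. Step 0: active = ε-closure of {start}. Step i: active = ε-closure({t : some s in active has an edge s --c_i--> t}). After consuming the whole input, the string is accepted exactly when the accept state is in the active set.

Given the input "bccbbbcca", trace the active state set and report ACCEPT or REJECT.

Answer: REJECT

Steps:
initial (ε-close {0}): {0,2}
'b' @ 1: {1,2,3,4,5,6,7,8,10}  [accepting]
'c' @ 2: {5,6,7,8,10,11}  [accepting]
'c' @ 3: {5,6,7,8,10,11}  [accepting]
'b' @ 4: {7,8,9,10}
'b' @ 5: {7,8,9,10}
'b' @ 6: {7,8,9,10}
'c' @ 7: {5,6,7,8,10,11}  [accepting]
'c' @ 8: {5,6,7,8,10,11}  [accepting]
'a' @ 9: {}  — no active states
final: {}; accept 5 not in set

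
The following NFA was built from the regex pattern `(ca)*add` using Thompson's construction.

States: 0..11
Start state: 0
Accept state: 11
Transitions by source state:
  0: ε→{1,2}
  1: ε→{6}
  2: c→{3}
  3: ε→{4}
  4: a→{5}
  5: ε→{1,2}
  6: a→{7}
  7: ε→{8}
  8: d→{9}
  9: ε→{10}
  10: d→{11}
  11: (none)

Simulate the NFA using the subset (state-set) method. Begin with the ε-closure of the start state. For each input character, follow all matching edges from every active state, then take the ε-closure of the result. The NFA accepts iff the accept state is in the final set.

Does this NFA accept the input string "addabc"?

S₀ = ε-closure({0}) = {0,1,2,6}
'a' @ 1: {7,8}
'd' @ 2: {9,10}
'd' @ 3: {11}  (accept∈set)
'a' @ 4: {}  — state set empty
rest 'bc' ignored (set empty)
after full input: {}  (accept=11 not in)

Answer: REJECT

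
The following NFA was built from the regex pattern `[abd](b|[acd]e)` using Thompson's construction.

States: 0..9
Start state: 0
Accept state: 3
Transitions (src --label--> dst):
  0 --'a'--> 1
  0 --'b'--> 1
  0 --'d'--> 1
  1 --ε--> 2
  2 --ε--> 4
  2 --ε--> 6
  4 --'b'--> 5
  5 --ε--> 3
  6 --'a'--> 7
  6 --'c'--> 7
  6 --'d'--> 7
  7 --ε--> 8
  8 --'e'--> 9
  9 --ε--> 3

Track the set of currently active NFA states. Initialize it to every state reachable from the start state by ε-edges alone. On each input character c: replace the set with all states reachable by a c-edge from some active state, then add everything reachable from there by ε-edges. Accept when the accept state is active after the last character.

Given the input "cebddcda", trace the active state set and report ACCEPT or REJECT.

S₀ = ε-closure({0}) = {0}
'c' @ 1: {}  — dead — no transitions
rest 'ebddcda' ignored (set empty)
after full input: {}  (accept=3 not in)

Answer: REJECT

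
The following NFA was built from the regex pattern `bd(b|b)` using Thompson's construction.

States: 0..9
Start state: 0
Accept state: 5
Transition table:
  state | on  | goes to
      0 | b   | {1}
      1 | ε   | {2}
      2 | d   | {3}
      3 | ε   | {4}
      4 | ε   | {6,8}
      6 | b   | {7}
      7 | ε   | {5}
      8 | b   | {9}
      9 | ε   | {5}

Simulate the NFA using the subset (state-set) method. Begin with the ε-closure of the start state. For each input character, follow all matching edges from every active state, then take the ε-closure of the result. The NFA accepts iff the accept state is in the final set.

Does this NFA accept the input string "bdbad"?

Answer: REJECT

Derivation:
S₀ = ε-closure({0}) = {0}
'b' @ 1: {1,2}
'd' @ 2: {3,4,6,8}
'b' @ 3: {5,7,9}  ✓accept
'a' @ 4: {}  — no active states
rest 'd' ignored (set empty)
final: {}; accept 5 not in set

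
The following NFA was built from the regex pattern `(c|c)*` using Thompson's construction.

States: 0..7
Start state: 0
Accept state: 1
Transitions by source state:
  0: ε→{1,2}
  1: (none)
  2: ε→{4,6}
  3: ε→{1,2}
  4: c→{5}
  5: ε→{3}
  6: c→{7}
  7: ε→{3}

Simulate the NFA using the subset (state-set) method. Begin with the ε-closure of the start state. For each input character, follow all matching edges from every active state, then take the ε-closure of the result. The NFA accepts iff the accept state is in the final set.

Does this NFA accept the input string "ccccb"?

S₀ = ε-closure({0}) = {0,1,2,4,6}
'c' @ 1: {1,2,3,4,5,6,7}  [accepting]
'c' @ 2: {1,2,3,4,5,6,7}  [accepting]
'c' @ 3: {1,2,3,4,5,6,7}  [accepting]
'c' @ 4: {1,2,3,4,5,6,7}  [accepting]
'b' @ 5: {}  — state set empty
end set {} — state 1 not in

Answer: REJECT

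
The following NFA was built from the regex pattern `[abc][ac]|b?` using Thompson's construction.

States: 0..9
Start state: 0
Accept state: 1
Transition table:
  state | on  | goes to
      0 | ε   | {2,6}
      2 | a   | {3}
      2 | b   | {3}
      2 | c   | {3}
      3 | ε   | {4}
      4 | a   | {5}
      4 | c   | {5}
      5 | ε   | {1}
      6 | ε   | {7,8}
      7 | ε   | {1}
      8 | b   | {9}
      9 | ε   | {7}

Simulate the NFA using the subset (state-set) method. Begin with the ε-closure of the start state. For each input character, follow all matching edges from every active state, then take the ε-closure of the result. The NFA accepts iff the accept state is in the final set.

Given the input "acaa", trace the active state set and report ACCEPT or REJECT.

start: ε-closure({0}) = {0,1,2,6,7,8}
'a' @ 1: {3,4}
'c' @ 2: {1,5}  ✓accept
'a' @ 3: {}  — dead — no transitions
rest 'a' ignored (set empty)
after full input: {}  (accept=1 not in)

Answer: REJECT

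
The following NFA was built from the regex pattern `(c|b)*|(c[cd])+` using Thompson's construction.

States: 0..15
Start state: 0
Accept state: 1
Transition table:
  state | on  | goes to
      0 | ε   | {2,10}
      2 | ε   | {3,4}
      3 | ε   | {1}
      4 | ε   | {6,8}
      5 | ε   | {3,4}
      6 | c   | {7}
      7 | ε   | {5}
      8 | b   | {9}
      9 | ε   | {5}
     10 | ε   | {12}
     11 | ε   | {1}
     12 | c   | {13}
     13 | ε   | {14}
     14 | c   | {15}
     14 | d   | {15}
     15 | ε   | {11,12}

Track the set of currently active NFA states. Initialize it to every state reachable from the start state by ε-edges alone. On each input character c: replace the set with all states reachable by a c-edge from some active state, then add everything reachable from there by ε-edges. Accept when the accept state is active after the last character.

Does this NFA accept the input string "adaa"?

start: ε-closure({0}) = {0,1,2,3,4,6,8,10,12}
'a' @ 1: {}  — dead — no transitions
rest 'daa' ignored (set empty)
final: {}; accept 1 not in set

Answer: REJECT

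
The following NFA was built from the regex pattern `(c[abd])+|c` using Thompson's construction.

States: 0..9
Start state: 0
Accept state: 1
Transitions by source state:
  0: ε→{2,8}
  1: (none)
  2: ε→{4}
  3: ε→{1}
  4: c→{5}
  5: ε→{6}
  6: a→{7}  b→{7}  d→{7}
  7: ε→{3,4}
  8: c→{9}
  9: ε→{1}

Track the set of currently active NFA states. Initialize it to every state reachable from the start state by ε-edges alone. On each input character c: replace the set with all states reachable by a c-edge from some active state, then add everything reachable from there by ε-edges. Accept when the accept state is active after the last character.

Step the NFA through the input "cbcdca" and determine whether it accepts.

start: ε-closure({0}) = {0,2,4,8}
'c' @ 1: {1,5,6,9}  (accept∈set)
'b' @ 2: {1,3,4,7}  (accept∈set)
'c' @ 3: {5,6}
'd' @ 4: {1,3,4,7}  (accept∈set)
'c' @ 5: {5,6}
'a' @ 6: {1,3,4,7}  (accept∈set)
after full input: {1,3,4,7}  (accept=1 in)

Answer: ACCEPT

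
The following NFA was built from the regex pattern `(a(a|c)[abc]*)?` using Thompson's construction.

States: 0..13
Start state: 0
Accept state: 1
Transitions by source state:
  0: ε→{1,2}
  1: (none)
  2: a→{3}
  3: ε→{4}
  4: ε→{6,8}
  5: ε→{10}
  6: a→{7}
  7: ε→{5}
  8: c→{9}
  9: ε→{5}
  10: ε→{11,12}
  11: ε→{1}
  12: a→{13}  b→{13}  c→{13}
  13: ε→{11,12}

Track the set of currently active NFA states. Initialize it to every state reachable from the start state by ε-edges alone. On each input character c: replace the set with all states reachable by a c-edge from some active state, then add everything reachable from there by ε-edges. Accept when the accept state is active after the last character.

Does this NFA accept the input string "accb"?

start: ε-closure({0}) = {0,1,2}
'a' @ 1: {3,4,6,8}
'c' @ 2: {1,5,9,10,11,12}  [accepting]
'c' @ 3: {1,11,12,13}  [accepting]
'b' @ 4: {1,11,12,13}  [accepting]
final: {1,11,12,13}; accept 1 in set

Answer: ACCEPT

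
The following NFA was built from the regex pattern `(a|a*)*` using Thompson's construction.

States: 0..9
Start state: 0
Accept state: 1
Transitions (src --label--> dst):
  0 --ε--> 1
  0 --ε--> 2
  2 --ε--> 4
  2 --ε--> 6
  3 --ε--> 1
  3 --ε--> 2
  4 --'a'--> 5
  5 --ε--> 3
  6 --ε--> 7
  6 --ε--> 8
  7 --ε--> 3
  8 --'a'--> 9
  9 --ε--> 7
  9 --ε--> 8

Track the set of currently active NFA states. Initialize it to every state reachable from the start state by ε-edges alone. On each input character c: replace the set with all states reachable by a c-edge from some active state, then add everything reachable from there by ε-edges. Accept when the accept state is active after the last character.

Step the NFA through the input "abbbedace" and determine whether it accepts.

Answer: REJECT

Trace:
initial (ε-close {0}): {0,1,2,3,4,6,7,8}
'a' @ 1: {1,2,3,4,5,6,7,8,9}  ✓accept
'b' @ 2: {}  — no active states
rest 'bbedace' ignored (set empty)
after full input: {}  (accept=1 not in)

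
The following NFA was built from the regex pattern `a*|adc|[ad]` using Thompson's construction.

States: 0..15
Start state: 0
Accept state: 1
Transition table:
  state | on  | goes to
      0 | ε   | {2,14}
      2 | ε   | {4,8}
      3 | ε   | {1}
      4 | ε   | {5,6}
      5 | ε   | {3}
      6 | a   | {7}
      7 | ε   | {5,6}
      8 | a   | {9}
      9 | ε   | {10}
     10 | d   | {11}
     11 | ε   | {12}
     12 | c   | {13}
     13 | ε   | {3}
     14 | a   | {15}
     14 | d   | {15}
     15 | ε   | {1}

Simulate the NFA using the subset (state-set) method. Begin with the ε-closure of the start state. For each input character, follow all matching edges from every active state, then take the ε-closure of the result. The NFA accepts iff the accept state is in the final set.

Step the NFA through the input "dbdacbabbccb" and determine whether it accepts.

Answer: REJECT

Steps:
S₀ = ε-closure({0}) = {0,1,2,3,4,5,6,8,14}
'd' @ 1: {1,15}  [accepting]
'b' @ 2: {}  — dead — no transitions
rest 'dacbabbccb' ignored (set empty)
after full input: {}  (accept=1 not in)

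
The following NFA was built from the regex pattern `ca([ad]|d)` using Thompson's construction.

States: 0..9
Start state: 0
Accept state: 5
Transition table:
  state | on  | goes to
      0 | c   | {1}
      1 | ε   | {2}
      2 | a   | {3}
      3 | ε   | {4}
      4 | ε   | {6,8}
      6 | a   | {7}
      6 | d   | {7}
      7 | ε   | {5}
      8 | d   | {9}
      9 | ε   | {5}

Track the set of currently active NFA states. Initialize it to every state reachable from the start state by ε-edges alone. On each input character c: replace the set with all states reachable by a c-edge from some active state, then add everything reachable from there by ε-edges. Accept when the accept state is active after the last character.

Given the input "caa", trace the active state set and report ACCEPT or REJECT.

initial (ε-close {0}): {0}
'c' @ 1: {1,2}
'a' @ 2: {3,4,6,8}
'a' @ 3: {5,7}  ✓accept
after full input: {5,7}  (accept=5 in)

Answer: ACCEPT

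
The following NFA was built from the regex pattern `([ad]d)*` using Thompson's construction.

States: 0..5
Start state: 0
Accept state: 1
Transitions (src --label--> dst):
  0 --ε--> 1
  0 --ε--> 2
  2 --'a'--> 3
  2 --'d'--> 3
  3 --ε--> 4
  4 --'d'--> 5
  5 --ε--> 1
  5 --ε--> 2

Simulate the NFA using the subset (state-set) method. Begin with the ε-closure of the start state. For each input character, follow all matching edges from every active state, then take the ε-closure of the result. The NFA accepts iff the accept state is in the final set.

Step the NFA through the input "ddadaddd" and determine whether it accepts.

initial (ε-close {0}): {0,1,2}
'd' @ 1: {3,4}
'd' @ 2: {1,2,5}  [accepting]
'a' @ 3: {3,4}
'd' @ 4: {1,2,5}  [accepting]
'a' @ 5: {3,4}
'd' @ 6: {1,2,5}  [accepting]
'd' @ 7: {3,4}
'd' @ 8: {1,2,5}  [accepting]
after full input: {1,2,5}  (accept=1 in)

Answer: ACCEPT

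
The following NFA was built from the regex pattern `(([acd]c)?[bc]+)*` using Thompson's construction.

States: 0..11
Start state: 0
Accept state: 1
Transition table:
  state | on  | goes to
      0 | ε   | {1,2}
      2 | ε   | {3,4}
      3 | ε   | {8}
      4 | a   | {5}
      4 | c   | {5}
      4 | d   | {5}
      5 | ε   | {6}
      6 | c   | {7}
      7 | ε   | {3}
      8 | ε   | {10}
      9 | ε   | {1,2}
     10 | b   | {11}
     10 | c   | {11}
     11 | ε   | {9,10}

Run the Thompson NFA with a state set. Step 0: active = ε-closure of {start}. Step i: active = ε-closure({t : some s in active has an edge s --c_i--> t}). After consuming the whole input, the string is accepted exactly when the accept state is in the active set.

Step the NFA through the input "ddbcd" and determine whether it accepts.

Answer: REJECT

Trace:
S₀ = ε-closure({0}) = {0,1,2,3,4,8,10}
'd' @ 1: {5,6}
'd' @ 2: {}  — state set empty
rest 'bcd' ignored (set empty)
after full input: {}  (accept=1 not in)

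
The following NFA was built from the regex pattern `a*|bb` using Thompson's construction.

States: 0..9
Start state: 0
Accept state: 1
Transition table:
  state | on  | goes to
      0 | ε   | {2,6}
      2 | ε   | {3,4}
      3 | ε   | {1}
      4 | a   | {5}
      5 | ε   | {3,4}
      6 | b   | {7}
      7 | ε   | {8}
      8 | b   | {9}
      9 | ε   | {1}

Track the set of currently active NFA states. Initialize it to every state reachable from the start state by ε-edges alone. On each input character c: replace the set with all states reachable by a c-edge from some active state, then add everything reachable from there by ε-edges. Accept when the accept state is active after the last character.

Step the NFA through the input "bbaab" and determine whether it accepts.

Answer: REJECT

Trace:
start: ε-closure({0}) = {0,1,2,3,4,6}
'b' @ 1: {7,8}
'b' @ 2: {1,9}  ✓accept
'a' @ 3: {}  — state set empty
rest 'ab' ignored (set empty)
final: {}; accept 1 not in set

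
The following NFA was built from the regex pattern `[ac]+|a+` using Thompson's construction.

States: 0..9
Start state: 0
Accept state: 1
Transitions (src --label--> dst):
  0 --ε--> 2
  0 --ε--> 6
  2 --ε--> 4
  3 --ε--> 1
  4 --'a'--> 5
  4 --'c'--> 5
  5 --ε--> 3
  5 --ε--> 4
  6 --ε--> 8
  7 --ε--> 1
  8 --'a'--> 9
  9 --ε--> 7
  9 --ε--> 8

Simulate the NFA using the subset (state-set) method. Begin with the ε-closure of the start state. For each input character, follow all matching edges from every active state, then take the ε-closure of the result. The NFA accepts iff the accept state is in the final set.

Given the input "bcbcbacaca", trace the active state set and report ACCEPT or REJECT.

start: ε-closure({0}) = {0,2,4,6,8}
'b' @ 1: {}  — dead — no transitions
rest 'cbcbacaca' ignored (set empty)
after full input: {}  (accept=1 not in)

Answer: REJECT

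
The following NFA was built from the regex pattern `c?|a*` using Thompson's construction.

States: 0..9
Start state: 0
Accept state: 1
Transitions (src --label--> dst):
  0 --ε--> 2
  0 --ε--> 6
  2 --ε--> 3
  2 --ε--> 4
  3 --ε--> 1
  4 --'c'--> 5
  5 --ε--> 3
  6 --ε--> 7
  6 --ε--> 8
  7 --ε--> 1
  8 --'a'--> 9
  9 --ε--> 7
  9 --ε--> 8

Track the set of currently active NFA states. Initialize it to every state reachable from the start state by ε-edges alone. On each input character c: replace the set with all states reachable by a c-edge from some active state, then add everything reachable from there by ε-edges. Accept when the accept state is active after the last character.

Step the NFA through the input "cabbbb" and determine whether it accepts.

Answer: REJECT

Derivation:
initial (ε-close {0}): {0,1,2,3,4,6,7,8}
'c' @ 1: {1,3,5}  ✓accept
'a' @ 2: {}  — no active states
rest 'bbbb' ignored (set empty)
after full input: {}  (accept=1 not in)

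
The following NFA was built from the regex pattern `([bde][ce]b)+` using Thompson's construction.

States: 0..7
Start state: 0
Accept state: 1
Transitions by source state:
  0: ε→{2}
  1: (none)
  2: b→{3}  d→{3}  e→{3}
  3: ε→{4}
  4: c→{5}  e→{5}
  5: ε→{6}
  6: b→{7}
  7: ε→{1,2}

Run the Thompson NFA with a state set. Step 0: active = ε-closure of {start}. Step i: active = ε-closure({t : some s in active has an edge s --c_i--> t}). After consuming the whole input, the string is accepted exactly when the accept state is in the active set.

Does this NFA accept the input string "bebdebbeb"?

Answer: ACCEPT

Derivation:
start: ε-closure({0}) = {0,2}
'b' @ 1: {3,4}
'e' @ 2: {5,6}
'b' @ 3: {1,2,7}  [accepting]
'd' @ 4: {3,4}
'e' @ 5: {5,6}
'b' @ 6: {1,2,7}  [accepting]
'b' @ 7: {3,4}
'e' @ 8: {5,6}
'b' @ 9: {1,2,7}  [accepting]
final: {1,2,7}; accept 1 in set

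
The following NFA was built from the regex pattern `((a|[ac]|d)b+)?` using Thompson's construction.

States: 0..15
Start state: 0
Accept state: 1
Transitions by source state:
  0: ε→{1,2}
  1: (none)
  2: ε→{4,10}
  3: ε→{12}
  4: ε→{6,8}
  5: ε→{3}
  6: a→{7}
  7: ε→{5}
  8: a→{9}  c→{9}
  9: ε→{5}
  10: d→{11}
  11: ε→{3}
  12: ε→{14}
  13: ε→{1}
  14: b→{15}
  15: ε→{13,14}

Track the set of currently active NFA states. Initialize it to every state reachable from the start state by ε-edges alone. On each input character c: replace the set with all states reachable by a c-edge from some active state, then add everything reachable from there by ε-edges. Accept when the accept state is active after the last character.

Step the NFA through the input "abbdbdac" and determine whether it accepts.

initial (ε-close {0}): {0,1,2,4,6,8,10}
'a' @ 1: {3,5,7,9,12,14}
'b' @ 2: {1,13,14,15}  [accepting]
'b' @ 3: {1,13,14,15}  [accepting]
'd' @ 4: {}  — state set empty
rest 'bdac' ignored (set empty)
after full input: {}  (accept=1 not in)

Answer: REJECT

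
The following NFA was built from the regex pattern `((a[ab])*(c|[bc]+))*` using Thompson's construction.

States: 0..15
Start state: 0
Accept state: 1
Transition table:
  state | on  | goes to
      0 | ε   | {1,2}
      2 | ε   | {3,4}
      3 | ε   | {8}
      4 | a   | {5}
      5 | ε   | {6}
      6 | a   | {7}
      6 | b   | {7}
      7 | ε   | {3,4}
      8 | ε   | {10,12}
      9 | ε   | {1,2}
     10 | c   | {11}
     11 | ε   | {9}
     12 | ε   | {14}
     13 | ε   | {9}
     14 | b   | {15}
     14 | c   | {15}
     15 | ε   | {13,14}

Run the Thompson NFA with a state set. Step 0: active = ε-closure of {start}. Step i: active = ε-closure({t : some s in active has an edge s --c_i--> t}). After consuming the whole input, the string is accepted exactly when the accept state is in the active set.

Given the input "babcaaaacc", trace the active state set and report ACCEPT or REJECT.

Answer: ACCEPT

Derivation:
start: ε-closure({0}) = {0,1,2,3,4,8,10,12,14}
'b' @ 1: {1,2,3,4,8,9,10,12,13,14,15}  (accept∈set)
'a' @ 2: {5,6}
'b' @ 3: {3,4,7,8,10,12,14}
'c' @ 4: {1,2,3,4,8,9,10,11,12,13,14,15}  (accept∈set)
'a' @ 5: {5,6}
'a' @ 6: {3,4,7,8,10,12,14}
'a' @ 7: {5,6}
'a' @ 8: {3,4,7,8,10,12,14}
'c' @ 9: {1,2,3,4,8,9,10,11,12,13,14,15}  (accept∈set)
'c' @ 10: {1,2,3,4,8,9,10,11,12,13,14,15}  (accept∈set)
final: {1,2,3,4,8,9,10,11,12,13,14,15}; accept 1 in set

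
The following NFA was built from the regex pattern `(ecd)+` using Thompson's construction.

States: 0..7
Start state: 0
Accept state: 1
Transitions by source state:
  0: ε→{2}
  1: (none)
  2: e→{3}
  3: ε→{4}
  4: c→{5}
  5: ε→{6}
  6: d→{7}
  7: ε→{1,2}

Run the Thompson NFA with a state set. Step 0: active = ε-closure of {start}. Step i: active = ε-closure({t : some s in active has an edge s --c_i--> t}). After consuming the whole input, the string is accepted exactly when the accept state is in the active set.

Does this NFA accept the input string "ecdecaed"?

start: ε-closure({0}) = {0,2}
'e' @ 1: {3,4}
'c' @ 2: {5,6}
'd' @ 3: {1,2,7}  [accepting]
'e' @ 4: {3,4}
'c' @ 5: {5,6}
'a' @ 6: {}  — no active states
rest 'ed' ignored (set empty)
after full input: {}  (accept=1 not in)

Answer: REJECT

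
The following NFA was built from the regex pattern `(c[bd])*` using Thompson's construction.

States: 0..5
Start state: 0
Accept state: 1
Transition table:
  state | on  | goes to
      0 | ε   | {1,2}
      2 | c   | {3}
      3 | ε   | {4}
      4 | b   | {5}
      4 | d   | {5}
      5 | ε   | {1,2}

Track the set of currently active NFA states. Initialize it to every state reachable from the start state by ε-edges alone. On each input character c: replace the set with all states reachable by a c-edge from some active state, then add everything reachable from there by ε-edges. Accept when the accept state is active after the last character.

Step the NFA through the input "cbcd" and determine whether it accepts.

Answer: ACCEPT

Derivation:
S₀ = ε-closure({0}) = {0,1,2}
'c' @ 1: {3,4}
'b' @ 2: {1,2,5}  [accepting]
'c' @ 3: {3,4}
'd' @ 4: {1,2,5}  [accepting]
end set {1,2,5} — state 1 in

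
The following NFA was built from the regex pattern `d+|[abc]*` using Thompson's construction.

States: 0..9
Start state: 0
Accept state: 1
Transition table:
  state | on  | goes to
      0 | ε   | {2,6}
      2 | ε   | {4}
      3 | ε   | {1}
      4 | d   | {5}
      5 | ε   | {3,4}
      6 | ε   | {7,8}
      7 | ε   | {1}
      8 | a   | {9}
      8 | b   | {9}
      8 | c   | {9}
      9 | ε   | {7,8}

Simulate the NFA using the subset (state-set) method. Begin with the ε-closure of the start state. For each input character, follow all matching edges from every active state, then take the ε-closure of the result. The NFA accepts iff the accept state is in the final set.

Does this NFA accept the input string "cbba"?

S₀ = ε-closure({0}) = {0,1,2,4,6,7,8}
'c' @ 1: {1,7,8,9}  [accepting]
'b' @ 2: {1,7,8,9}  [accepting]
'b' @ 3: {1,7,8,9}  [accepting]
'a' @ 4: {1,7,8,9}  [accepting]
final: {1,7,8,9}; accept 1 in set

Answer: ACCEPT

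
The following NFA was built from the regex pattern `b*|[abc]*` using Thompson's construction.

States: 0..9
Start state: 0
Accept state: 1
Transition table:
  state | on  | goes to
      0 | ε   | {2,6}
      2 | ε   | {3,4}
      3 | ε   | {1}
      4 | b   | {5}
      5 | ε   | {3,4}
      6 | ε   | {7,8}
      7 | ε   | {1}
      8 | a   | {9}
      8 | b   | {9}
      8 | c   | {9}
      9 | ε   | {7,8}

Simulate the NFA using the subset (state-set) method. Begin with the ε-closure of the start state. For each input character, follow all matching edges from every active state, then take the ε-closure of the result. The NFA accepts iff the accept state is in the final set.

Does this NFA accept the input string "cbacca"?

Answer: ACCEPT

Steps:
start: ε-closure({0}) = {0,1,2,3,4,6,7,8}
'c' @ 1: {1,7,8,9}  (accept∈set)
'b' @ 2: {1,7,8,9}  (accept∈set)
'a' @ 3: {1,7,8,9}  (accept∈set)
'c' @ 4: {1,7,8,9}  (accept∈set)
'c' @ 5: {1,7,8,9}  (accept∈set)
'a' @ 6: {1,7,8,9}  (accept∈set)
end set {1,7,8,9} — state 1 in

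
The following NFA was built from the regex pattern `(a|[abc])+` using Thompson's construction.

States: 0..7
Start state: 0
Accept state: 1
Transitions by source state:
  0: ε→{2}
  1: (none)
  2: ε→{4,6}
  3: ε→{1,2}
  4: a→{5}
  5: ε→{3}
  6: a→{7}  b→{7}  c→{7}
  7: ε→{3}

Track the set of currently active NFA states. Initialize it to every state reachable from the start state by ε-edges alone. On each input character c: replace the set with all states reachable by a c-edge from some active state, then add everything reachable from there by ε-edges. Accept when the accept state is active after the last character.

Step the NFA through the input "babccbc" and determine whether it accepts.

Answer: ACCEPT

Derivation:
S₀ = ε-closure({0}) = {0,2,4,6}
'b' @ 1: {1,2,3,4,6,7}  (accept∈set)
'a' @ 2: {1,2,3,4,5,6,7}  (accept∈set)
'b' @ 3: {1,2,3,4,6,7}  (accept∈set)
'c' @ 4: {1,2,3,4,6,7}  (accept∈set)
'c' @ 5: {1,2,3,4,6,7}  (accept∈set)
'b' @ 6: {1,2,3,4,6,7}  (accept∈set)
'c' @ 7: {1,2,3,4,6,7}  (accept∈set)
after full input: {1,2,3,4,6,7}  (accept=1 in)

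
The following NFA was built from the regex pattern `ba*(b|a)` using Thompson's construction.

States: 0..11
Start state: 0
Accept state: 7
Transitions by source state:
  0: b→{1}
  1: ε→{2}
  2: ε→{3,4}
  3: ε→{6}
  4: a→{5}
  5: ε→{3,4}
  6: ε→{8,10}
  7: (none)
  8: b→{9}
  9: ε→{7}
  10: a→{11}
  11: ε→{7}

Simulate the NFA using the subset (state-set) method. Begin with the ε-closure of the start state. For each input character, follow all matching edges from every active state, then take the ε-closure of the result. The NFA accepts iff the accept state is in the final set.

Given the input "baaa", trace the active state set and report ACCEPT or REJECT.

initial (ε-close {0}): {0}
'b' @ 1: {1,2,3,4,6,8,10}
'a' @ 2: {3,4,5,6,7,8,10,11}  [accepting]
'a' @ 3: {3,4,5,6,7,8,10,11}  [accepting]
'a' @ 4: {3,4,5,6,7,8,10,11}  [accepting]
end set {3,4,5,6,7,8,10,11} — state 7 in

Answer: ACCEPT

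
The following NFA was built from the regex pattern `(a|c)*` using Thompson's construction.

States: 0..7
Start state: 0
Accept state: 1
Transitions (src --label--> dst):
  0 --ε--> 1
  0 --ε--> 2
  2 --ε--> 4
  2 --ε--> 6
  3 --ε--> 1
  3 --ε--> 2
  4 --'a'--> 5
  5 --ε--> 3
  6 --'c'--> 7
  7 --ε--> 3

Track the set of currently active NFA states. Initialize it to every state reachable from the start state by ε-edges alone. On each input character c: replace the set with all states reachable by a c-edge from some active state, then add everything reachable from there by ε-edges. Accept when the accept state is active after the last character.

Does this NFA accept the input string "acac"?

Answer: ACCEPT

Derivation:
S₀ = ε-closure({0}) = {0,1,2,4,6}
'a' @ 1: {1,2,3,4,5,6}  ✓accept
'c' @ 2: {1,2,3,4,6,7}  ✓accept
'a' @ 3: {1,2,3,4,5,6}  ✓accept
'c' @ 4: {1,2,3,4,6,7}  ✓accept
end set {1,2,3,4,6,7} — state 1 in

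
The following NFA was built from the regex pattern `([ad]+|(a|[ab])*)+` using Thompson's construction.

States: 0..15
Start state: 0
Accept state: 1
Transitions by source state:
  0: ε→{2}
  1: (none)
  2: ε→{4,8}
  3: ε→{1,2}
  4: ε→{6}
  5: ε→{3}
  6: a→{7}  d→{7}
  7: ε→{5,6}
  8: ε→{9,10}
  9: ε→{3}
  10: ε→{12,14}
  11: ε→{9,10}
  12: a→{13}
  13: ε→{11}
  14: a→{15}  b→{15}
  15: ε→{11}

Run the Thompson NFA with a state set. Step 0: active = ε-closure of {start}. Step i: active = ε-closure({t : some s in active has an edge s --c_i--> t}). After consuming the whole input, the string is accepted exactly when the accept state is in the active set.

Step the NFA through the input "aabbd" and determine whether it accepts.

Answer: ACCEPT

Trace:
initial (ε-close {0}): {0,1,2,3,4,6,8,9,10,12,14}
'a' @ 1: {1,2,3,4,5,6,7,8,9,10,11,12,13,14,15}  (accept∈set)
'a' @ 2: {1,2,3,4,5,6,7,8,9,10,11,12,13,14,15}  (accept∈set)
'b' @ 3: {1,2,3,4,6,8,9,10,11,12,14,15}  (accept∈set)
'b' @ 4: {1,2,3,4,6,8,9,10,11,12,14,15}  (accept∈set)
'd' @ 5: {1,2,3,4,5,6,7,8,9,10,12,14}  (accept∈set)
end set {1,2,3,4,5,6,7,8,9,10,12,14} — state 1 in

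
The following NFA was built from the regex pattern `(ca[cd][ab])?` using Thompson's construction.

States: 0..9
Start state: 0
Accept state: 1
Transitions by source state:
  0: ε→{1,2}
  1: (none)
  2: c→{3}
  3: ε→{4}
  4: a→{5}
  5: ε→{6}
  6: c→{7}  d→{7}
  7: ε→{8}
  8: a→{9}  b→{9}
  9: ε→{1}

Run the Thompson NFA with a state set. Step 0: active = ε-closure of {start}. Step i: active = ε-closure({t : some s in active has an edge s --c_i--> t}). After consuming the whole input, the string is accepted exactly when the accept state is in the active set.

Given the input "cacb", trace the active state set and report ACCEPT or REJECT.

Answer: ACCEPT

Trace:
initial (ε-close {0}): {0,1,2}
'c' @ 1: {3,4}
'a' @ 2: {5,6}
'c' @ 3: {7,8}
'b' @ 4: {1,9}  (accept∈set)
after full input: {1,9}  (accept=1 in)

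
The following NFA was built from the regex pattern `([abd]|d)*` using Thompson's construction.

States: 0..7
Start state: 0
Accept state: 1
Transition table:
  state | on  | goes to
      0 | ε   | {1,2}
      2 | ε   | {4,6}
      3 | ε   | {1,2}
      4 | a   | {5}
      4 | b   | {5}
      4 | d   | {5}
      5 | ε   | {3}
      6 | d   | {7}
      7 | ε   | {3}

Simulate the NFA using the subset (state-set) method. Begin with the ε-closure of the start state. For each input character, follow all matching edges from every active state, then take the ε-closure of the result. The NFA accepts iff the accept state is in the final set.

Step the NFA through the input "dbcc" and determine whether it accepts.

initial (ε-close {0}): {0,1,2,4,6}
'd' @ 1: {1,2,3,4,5,6,7}  ✓accept
'b' @ 2: {1,2,3,4,5,6}  ✓accept
'c' @ 3: {}  — dead — no transitions
rest 'c' ignored (set empty)
final: {}; accept 1 not in set

Answer: REJECT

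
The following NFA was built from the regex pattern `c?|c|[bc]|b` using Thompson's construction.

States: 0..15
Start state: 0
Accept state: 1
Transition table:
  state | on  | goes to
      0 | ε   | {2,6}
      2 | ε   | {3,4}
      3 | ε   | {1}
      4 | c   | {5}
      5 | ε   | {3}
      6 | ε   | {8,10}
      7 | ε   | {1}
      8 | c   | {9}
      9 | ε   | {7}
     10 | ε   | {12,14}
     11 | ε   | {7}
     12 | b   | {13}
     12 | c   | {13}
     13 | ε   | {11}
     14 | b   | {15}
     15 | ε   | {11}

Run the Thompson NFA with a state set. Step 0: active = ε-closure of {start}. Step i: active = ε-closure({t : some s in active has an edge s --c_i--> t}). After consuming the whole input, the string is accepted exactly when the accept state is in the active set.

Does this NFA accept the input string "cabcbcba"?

initial (ε-close {0}): {0,1,2,3,4,6,8,10,12,14}
'c' @ 1: {1,3,5,7,9,11,13}  [accepting]
'a' @ 2: {}  — no active states
rest 'bcbcba' ignored (set empty)
final: {}; accept 1 not in set

Answer: REJECT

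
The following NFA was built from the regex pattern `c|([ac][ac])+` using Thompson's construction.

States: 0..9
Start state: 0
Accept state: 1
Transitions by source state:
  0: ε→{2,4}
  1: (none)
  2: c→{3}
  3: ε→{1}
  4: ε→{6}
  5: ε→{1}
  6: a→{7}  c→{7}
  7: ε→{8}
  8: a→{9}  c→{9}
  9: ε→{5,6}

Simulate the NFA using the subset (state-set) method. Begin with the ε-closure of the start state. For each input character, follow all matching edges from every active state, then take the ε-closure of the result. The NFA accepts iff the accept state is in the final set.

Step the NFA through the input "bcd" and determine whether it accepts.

Answer: REJECT

Trace:
initial (ε-close {0}): {0,2,4,6}
'b' @ 1: {}  — no active states
rest 'cd' ignored (set empty)
after full input: {}  (accept=1 not in)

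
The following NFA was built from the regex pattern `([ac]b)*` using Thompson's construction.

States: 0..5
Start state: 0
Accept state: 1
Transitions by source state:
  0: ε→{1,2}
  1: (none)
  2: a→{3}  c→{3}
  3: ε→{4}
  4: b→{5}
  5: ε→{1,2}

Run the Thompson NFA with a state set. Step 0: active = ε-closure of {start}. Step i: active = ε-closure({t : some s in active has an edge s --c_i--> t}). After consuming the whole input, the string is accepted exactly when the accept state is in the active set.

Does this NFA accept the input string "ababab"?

Answer: ACCEPT

Derivation:
initial (ε-close {0}): {0,1,2}
'a' @ 1: {3,4}
'b' @ 2: {1,2,5}  ✓accept
'a' @ 3: {3,4}
'b' @ 4: {1,2,5}  ✓accept
'a' @ 5: {3,4}
'b' @ 6: {1,2,5}  ✓accept
after full input: {1,2,5}  (accept=1 in)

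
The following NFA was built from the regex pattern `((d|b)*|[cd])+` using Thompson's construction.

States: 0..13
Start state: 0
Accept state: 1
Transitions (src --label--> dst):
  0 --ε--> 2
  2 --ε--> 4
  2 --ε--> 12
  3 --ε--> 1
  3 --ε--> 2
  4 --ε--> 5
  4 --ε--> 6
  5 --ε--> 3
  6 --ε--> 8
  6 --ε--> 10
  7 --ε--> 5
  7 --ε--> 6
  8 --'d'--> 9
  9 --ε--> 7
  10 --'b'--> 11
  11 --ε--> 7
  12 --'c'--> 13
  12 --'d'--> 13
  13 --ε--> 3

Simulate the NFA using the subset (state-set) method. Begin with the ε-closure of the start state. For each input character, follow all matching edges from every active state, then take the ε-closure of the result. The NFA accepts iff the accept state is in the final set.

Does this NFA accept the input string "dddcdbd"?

Answer: ACCEPT

Derivation:
initial (ε-close {0}): {0,1,2,3,4,5,6,8,10,12}
'd' @ 1: {1,2,3,4,5,6,7,8,9,10,12,13}  (accept∈set)
'd' @ 2: {1,2,3,4,5,6,7,8,9,10,12,13}  (accept∈set)
'd' @ 3: {1,2,3,4,5,6,7,8,9,10,12,13}  (accept∈set)
'c' @ 4: {1,2,3,4,5,6,8,10,12,13}  (accept∈set)
'd' @ 5: {1,2,3,4,5,6,7,8,9,10,12,13}  (accept∈set)
'b' @ 6: {1,2,3,4,5,6,7,8,10,11,12}  (accept∈set)
'd' @ 7: {1,2,3,4,5,6,7,8,9,10,12,13}  (accept∈set)
after full input: {1,2,3,4,5,6,7,8,9,10,12,13}  (accept=1 in)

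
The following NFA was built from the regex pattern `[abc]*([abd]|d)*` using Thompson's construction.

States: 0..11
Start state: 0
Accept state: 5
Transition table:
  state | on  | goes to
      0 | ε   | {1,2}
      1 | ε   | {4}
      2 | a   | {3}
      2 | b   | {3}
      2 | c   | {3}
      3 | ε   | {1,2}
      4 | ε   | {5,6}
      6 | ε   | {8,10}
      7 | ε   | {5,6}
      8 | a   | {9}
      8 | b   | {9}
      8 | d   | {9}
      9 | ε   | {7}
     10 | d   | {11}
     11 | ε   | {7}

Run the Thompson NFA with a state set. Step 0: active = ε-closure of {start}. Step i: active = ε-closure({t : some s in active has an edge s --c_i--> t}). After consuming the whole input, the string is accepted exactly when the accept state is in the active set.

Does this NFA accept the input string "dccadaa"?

initial (ε-close {0}): {0,1,2,4,5,6,8,10}
'd' @ 1: {5,6,7,8,9,10,11}  (accept∈set)
'c' @ 2: {}  — dead — no transitions
rest 'cadaa' ignored (set empty)
after full input: {}  (accept=5 not in)

Answer: REJECT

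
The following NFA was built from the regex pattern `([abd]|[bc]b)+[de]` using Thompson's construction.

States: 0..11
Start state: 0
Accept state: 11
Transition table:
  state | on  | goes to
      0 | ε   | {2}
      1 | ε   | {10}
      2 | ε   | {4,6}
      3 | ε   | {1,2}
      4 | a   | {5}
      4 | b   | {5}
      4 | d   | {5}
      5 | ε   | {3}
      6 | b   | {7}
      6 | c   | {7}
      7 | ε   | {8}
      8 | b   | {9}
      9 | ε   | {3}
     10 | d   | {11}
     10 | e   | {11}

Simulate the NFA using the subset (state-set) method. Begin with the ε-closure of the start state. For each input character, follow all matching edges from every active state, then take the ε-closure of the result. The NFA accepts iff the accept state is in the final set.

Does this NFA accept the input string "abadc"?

Answer: REJECT

Steps:
S₀ = ε-closure({0}) = {0,2,4,6}
'a' @ 1: {1,2,3,4,5,6,10}
'b' @ 2: {1,2,3,4,5,6,7,8,10}
'a' @ 3: {1,2,3,4,5,6,10}
'd' @ 4: {1,2,3,4,5,6,10,11}  (accept∈set)
'c' @ 5: {7,8}
end set {7,8} — state 11 not in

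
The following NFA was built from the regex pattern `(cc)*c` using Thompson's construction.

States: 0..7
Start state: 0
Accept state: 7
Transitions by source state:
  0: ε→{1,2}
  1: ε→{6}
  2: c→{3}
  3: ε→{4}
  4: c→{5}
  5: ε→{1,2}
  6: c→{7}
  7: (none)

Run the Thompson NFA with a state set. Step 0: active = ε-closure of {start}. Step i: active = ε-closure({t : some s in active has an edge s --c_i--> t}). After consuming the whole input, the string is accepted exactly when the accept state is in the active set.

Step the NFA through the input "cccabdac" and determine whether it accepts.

Answer: REJECT

Derivation:
start: ε-closure({0}) = {0,1,2,6}
'c' @ 1: {3,4,7}  ✓accept
'c' @ 2: {1,2,5,6}
'c' @ 3: {3,4,7}  ✓accept
'a' @ 4: {}  — state set empty
rest 'bdac' ignored (set empty)
final: {}; accept 7 not in set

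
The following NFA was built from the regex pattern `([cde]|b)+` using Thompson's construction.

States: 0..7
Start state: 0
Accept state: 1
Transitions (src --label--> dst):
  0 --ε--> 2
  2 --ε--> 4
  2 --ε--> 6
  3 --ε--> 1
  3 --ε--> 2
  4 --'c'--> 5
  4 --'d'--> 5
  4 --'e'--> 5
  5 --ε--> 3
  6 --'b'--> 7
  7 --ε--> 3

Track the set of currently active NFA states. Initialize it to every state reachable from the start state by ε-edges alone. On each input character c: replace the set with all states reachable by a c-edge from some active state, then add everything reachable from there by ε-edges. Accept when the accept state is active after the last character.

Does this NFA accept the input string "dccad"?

Answer: REJECT

Steps:
S₀ = ε-closure({0}) = {0,2,4,6}
'd' @ 1: {1,2,3,4,5,6}  ✓accept
'c' @ 2: {1,2,3,4,5,6}  ✓accept
'c' @ 3: {1,2,3,4,5,6}  ✓accept
'a' @ 4: {}  — state set empty
rest 'd' ignored (set empty)
end set {} — state 1 not in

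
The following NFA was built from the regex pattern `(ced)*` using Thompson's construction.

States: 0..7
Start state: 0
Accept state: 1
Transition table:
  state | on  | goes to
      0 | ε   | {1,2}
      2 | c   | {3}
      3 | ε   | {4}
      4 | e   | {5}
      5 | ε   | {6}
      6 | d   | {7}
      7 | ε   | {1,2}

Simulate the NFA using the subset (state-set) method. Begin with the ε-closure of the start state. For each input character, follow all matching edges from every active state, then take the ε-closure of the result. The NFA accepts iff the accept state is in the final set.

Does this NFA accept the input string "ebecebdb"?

initial (ε-close {0}): {0,1,2}
'e' @ 1: {}  — no active states
rest 'becebdb' ignored (set empty)
after full input: {}  (accept=1 not in)

Answer: REJECT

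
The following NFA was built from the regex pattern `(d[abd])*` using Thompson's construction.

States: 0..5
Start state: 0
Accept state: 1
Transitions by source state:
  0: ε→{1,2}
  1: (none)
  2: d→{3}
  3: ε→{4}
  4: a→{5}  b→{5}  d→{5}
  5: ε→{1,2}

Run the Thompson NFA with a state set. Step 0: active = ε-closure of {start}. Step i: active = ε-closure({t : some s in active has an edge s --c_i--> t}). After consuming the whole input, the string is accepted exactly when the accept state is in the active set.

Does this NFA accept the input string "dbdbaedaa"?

Answer: REJECT

Steps:
initial (ε-close {0}): {0,1,2}
'd' @ 1: {3,4}
'b' @ 2: {1,2,5}  [accepting]
'd' @ 3: {3,4}
'b' @ 4: {1,2,5}  [accepting]
'a' @ 5: {}  — state set empty
rest 'edaa' ignored (set empty)
final: {}; accept 1 not in set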